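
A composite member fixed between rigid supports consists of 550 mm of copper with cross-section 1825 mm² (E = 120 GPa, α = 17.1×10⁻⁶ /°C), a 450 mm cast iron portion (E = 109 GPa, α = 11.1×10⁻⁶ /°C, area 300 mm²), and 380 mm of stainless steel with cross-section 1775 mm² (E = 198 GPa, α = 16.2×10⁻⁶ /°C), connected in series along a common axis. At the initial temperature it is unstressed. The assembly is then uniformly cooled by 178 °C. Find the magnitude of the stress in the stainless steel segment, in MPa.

With the walls removed the bar would change length by δ_free = Σ αᵢΔT Lᵢ = 17.1×10⁻⁶×178×550 + 11.1×10⁻⁶×178×450 + 16.2×10⁻⁶×178×380 = 3.659 mm.
The walls prevent any net length change, so an axial force P (same in every segment) develops. Compatibility: P · Σ Lᵢ/(AᵢEᵢ) = δ_free.
Σ Lᵢ/(AᵢEᵢ) = 550/(1825×120×10³) + 450/(300×109×10³) + 380/(1775×198×10³) = 1.735×10⁻⁵ mm/N.
Hence P = δ_free / Σ(L/AE) = 3.659/1.735×10⁻⁵ = 210.8 kN (tensile).
σ_{stainless steel} = P / A = 210800 / 1775 = 118.8 MPa.

σ ≈ 119 MPa (tensile)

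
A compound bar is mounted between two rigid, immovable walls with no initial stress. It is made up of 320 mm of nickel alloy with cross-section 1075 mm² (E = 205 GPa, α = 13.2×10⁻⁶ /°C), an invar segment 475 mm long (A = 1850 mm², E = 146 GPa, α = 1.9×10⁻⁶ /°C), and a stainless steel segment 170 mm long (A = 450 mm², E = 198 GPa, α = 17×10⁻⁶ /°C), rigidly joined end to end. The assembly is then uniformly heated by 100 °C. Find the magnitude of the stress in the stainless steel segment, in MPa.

With the walls removed the bar would change length by δ_free = Σ αᵢΔT Lᵢ = 13.2×10⁻⁶×100×320 + 1.9×10⁻⁶×100×475 + 17×10⁻⁶×100×170 = 0.8016 mm.
Since the ends are fixed, an axial force P builds up, equal in every segment, with P · Σ Lᵢ/(AᵢEᵢ) = δ_free.
The series flexibility is Σ Lᵢ/(AᵢEᵢ) = 320/(1075×205×10³) + 475/(1850×146×10³) + 170/(450×198×10³) = 5.119×10⁻⁶ mm/N.
Hence P = δ_free / Σ(L/AE) = 0.8016/5.119×10⁻⁶ = 156.6 kN (compressive).
σ_{stainless steel} = P / A = 156600 / 450 = 348 MPa.

σ ≈ 348 MPa (compressive)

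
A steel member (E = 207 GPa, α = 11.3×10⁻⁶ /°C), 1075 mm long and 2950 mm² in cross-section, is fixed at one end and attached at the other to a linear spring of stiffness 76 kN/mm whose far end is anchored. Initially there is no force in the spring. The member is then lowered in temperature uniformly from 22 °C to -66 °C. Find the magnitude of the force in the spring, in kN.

P ≈ 71.7 kN

If the spring were absent the member would shorten by αΔT L = 11.3×10⁻⁶ × 88 × 1075 = 1.069 mm.
Let P be the tensile force in the spring. The member extends elastically by PL/(AE) and the spring stretches by P/k; together these equal δ_free.
So P = δ_free / [L/(AE) + 1/k] = 1.069 / [ 1075/(2950×207×10³) + 1/(76×10³) ].
P = 1.069 / 1.492×10⁻⁵ = 71660 N.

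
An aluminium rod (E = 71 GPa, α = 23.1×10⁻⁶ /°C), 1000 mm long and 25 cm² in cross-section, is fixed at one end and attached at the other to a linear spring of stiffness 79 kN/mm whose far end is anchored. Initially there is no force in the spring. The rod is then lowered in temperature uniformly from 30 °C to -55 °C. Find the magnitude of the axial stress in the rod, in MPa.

σ ≈ 42.9 MPa (tensile)

Free thermal contraction: δ_free = αΔT L = 23.1×10⁻⁶ × 85 × 1000 = 1.964 mm.
Let P be the tensile force in the spring. The rod extends elastically by PL/(AE) and the spring stretches by P/k; together these equal δ_free.
So P = δ_free / [L/(AE) + 1/k] = 1.964 / [ 1000/(2500×71×10³) + 1/(79×10³) ].
P = 1.964 / 1.829×10⁻⁵ = 107300 N.
σ = P/A = 107300/2500 = 42.94 MPa.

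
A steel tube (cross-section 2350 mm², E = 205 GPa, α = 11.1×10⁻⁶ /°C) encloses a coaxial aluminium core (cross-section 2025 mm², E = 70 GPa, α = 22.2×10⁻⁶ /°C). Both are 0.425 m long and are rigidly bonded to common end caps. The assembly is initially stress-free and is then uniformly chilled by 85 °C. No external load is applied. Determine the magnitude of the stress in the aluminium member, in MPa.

Both members must finish at the same length. With the larger α, the aluminium tends to over-contract; the plates restrain it, putting the aluminium in tension and the steel in compression. With no external load the two internal forces are equal and opposite, magnitude P.
Setting the final lengths equal and cancelling L: (α₁ − α₂)ΔT = P/(A₁E₁) + P/(A₂E₂).
|α₁ − α₂|·ΔT = 11.1×10⁻⁶ × 85 = 0.0009435.
1/(A₁E₁) + 1/(A₂E₂) = 1/(2350×205×10³) + 1/(2025×70×10³) = 9.13×10⁻⁹ N⁻¹.
P = 0.0009435 / 9.13×10⁻⁹ = 103300 N = 103.3 kN.
σ_{aluminium} = P/A₂ = 103300/2025 = 51.03 MPa, tensile.

σ ≈ 51 MPa (tensile)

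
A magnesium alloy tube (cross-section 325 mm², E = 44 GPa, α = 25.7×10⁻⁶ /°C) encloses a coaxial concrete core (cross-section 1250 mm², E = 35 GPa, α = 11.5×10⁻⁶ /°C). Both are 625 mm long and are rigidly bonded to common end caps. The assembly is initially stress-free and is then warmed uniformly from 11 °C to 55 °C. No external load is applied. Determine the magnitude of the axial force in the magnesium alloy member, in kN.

Equilibrium of a rigid end plate with no external load gives equal and opposite internal forces ±P in the two members. Since α_{magnesium alloy} > α_{concrete}, heating drives the magnesium alloy into compression and the concrete into tension.
Equating the net (thermal + elastic) strains gives |α₁ − α₂|·ΔT = P·[1/(A₁E₁) + 1/(A₂E₂)].
|α₁ − α₂|·ΔT = 14.2×10⁻⁶ × 44 = 0.0006248.
1/(A₁E₁) + 1/(A₂E₂) = 1/(325×44×10³) + 1/(1250×35×10³) = 9.279×10⁻⁸ N⁻¹.
P = 0.0006248 / 9.279×10⁻⁸ = 6734 N = 6.734 kN.

P ≈ 6.73 kN (compressive in the magnesium alloy)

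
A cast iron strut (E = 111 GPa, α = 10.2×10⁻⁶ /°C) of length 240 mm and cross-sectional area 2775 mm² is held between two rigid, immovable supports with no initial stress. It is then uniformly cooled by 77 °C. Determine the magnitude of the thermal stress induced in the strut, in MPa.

Because both ends are immovable the net strain is zero, and the suppressed thermal strain is αΔT = 10.2×10⁻⁶ × 77 = 785.4×10⁻⁶.
Hence σ = E·αΔT = 111×10³ × 785.4×10⁻⁶ = 87.18 MPa, tensile.

σ ≈ 87.2 MPa (tensile)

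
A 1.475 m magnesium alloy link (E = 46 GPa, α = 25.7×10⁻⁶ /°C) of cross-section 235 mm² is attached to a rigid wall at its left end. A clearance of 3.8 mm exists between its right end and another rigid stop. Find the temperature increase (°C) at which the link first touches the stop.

ΔT ≈ 100 °C

Contact occurs when the free expansion equals the gap: αΔT L = 3.8 mm.
So ΔT = g/(αL) = 3.8/(25.7×10⁻⁶ × 1475) = 100.2 °C.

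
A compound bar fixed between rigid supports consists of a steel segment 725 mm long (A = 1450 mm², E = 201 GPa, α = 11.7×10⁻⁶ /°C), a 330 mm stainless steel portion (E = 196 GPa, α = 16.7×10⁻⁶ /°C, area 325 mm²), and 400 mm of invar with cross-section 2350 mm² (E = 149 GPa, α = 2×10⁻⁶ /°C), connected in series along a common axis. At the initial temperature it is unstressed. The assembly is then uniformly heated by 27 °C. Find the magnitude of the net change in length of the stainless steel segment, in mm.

If the supports were absent, the total length change would be Σ αᵢΔT Lᵢ = 11.7×10⁻⁶×27×725 + 16.7×10⁻⁶×27×330 + 2×10⁻⁶×27×400 = 0.3994 mm.
The rigid supports impose zero overall length change; the single axial force P common to all segments must satisfy P Σ Lᵢ/(AᵢEᵢ) = δ_free.
Σ Lᵢ/(AᵢEᵢ) = 725/(1450×201×10³) + 330/(325×196×10³) + 400/(2350×149×10³) = 8.81×10⁻⁶ mm/N.
Hence P = δ_free / Σ(L/AE) = 0.3994/8.81×10⁻⁶ = 45.34 kN (compressive).
For the stainless steel segment, free thermal change = 16.7×10⁻⁶×27×330 = 0.1488 mm and elastic change from P = 45340×330/(325×196×10³) = 0.2349 mm; these oppose, so the net change is 0.0861 mm (segment shortens).

|ΔL| ≈ 0.0861 mm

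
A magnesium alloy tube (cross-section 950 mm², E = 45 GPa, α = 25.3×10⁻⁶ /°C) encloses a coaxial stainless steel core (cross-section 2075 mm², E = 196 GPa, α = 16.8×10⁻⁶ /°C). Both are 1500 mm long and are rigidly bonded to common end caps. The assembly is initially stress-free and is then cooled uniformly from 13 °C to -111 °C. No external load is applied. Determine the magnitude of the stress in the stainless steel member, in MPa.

Equilibrium of a rigid end plate with no external load gives equal and opposite internal forces ±P in the two members. Since α_{magnesium alloy} > α_{stainless steel}, cooling drives the magnesium alloy into tension and the stainless steel into compression.
Compatibility of the two members (thermal + elastic change equal): (α₁ − α₂)ΔT = P·[1/(A₁E₁) + 1/(A₂E₂)].
|α₁ − α₂|·ΔT = 8.5×10⁻⁶ × 124 = 0.001054.
1/(A₁E₁) + 1/(A₂E₂) = 1/(950×45×10³) + 1/(2075×196×10³) = 2.585×10⁻⁸ N⁻¹.
So P = 0.001054 / 2.585×10⁻⁸ = 40.77 kN.
σ_{stainless steel} = P/A₂ = 40770/2075 = 19.65 MPa, compressive.

σ ≈ 19.6 MPa (compressive)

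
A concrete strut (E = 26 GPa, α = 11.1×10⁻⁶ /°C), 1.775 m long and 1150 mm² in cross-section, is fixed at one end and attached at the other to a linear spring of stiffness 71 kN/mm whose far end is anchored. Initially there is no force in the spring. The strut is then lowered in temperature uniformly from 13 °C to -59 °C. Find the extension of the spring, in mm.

δ ≈ 0.272 mm

If the spring were absent the strut would shorten by αΔT L = 11.1×10⁻⁶ × 72 × 1775 = 1.419 mm.
With a force P in the spring, the elastic change of the strut is PL/(AE) and that of the spring is P/k; compatibility requires their sum to equal δ_free.
So P = δ_free / [L/(AE) + 1/k] = 1.419 / [ 1775/(1150×26×10³) + 1/(71×10³) ].
P = 1.419 / 7.345×10⁻⁵ = 19310 N.
Spring extension = P/k = 19310/(71×10³) = 0.272 mm.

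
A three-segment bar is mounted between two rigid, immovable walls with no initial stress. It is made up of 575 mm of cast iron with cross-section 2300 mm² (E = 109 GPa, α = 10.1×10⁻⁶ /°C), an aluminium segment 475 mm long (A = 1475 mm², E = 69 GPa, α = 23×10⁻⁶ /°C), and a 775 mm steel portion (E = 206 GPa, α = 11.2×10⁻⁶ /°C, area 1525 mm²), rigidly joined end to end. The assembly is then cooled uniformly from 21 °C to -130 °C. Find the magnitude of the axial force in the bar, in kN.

P ≈ 407 kN (tensile)

Free thermal contraction of the whole bar: Σ αᵢΔT Lᵢ = 10.1×10⁻⁶×151×575 + 23×10⁻⁶×151×475 + 11.2×10⁻⁶×151×775 = 3.837 mm.
The rigid supports impose zero overall length change; the single axial force P common to all segments must satisfy P Σ Lᵢ/(AᵢEᵢ) = δ_free.
Σ Lᵢ/(AᵢEᵢ) = 575/(2300×109×10³) + 475/(1475×69×10³) + 775/(1525×206×10³) = 9.428×10⁻⁶ mm/N.
Hence P = δ_free / Σ(L/AE) = 3.837/9.428×10⁻⁶ = 407 kN (tensile).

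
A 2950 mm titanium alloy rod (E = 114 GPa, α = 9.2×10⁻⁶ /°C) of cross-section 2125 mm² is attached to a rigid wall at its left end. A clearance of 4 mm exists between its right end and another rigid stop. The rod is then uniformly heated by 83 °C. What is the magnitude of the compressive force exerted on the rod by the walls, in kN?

P ≈ 0 kN

Unrestrained expansion: δ_free = αΔT L = 9.2×10⁻⁶ × 83 × 2950 = 2.253 mm.
Since δ_free = 2.25 mm is less than the 4 mm gap, the rod never touches the wall. No axial force develops.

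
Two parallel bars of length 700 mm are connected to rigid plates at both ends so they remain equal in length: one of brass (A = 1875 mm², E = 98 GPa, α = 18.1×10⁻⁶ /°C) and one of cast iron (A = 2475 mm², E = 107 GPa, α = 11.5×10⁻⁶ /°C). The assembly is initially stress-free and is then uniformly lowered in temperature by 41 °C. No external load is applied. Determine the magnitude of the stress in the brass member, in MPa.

Equilibrium of a rigid end plate with no external load gives equal and opposite internal forces ±P in the two members. Since α_{brass} > α_{cast iron}, cooling drives the brass into tension and the cast iron into compression.
Setting the final lengths equal and cancelling L: (α₁ − α₂)ΔT = P/(A₁E₁) + P/(A₂E₂).
|α₁ − α₂|·ΔT = 6.6×10⁻⁶ × 41 = 0.0002706.
1/(A₁E₁) + 1/(A₂E₂) = 1/(1875×98×10³) + 1/(2475×107×10³) = 9.218×10⁻⁹ N⁻¹.
P = 0.0002706 / 9.218×10⁻⁹ = 29350 N = 29.35 kN.
σ_{brass} = P/A₁ = 29350/1875 = 15.66 MPa, tensile.

σ ≈ 15.7 MPa (tensile)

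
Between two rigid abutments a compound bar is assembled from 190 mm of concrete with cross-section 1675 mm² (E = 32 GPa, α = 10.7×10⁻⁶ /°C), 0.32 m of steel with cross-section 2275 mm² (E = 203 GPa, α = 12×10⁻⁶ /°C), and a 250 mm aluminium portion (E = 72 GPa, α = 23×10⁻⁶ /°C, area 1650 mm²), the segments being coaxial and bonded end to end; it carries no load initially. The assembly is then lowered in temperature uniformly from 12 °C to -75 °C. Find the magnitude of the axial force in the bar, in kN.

P ≈ 159 kN (tensile)

If the supports were absent, the total length change would be Σ αᵢΔT Lᵢ = 10.7×10⁻⁶×87×190 + 12×10⁻⁶×87×320 + 23×10⁻⁶×87×250 = 1.011 mm.
Since the ends are fixed, an axial force P builds up, equal in every segment, with P · Σ Lᵢ/(AᵢEᵢ) = δ_free.
The series flexibility is Σ Lᵢ/(AᵢEᵢ) = 190/(1675×32×10³) + 320/(2275×203×10³) + 250/(1650×72×10³) = 6.342×10⁻⁶ mm/N.
Hence P = δ_free / Σ(L/AE) = 1.011/6.342×10⁻⁶ = 159.4 kN (tensile).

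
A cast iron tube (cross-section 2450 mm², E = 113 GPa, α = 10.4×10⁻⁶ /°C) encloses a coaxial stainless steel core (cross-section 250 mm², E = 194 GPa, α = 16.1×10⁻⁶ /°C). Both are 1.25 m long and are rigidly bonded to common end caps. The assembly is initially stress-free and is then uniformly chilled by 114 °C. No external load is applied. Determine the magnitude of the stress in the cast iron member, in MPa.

Both members must finish at the same length. With the larger α, the stainless steel tends to over-contract; the plates restrain it, putting the stainless steel in tension and the cast iron in compression. With no external load the two internal forces are equal and opposite, magnitude P.
Compatibility of the two members (thermal + elastic change equal): (α₁ − α₂)ΔT = P·[1/(A₁E₁) + 1/(A₂E₂)].
|α₁ − α₂|·ΔT = 5.7×10⁻⁶ × 114 = 0.0006498.
1/(A₁E₁) + 1/(A₂E₂) = 1/(2450×113×10³) + 1/(250×194×10³) = 2.423×10⁻⁸ N⁻¹.
So P = 0.0006498 / 2.423×10⁻⁸ = 26.82 kN.
σ_{cast iron} = P/A₁ = 26820/2450 = 10.95 MPa, compressive.

σ ≈ 10.9 MPa (compressive)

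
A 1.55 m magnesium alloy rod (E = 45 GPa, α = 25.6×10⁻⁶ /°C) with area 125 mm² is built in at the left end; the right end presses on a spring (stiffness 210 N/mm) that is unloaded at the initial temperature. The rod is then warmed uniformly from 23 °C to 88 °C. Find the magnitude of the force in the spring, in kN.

The unrestrained thermal change is αΔT L = 25.6×10⁻⁶ × 65 × 1550 = 2.579 mm.
Let P be the compressive force at the spring. The rod shortens elastically by PL/(AE) and the spring compresses by P/k; together these equal δ_free.
P [ L/(AE) + 1/k ] = δ_free → P [ 1550/(125×45×10³) + 1/(210) ] = 2.579.
P = 2.579 / 0.005037 = 512 N.

P ≈ 0.512 kN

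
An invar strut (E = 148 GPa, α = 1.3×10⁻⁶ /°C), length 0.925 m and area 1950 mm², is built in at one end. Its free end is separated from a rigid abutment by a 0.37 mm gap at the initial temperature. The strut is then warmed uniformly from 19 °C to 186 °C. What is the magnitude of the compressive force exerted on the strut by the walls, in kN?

P ≈ 0 kN

Free thermal elongation = αΔT L = 1.3×10⁻⁶ × 167 × 925 = 0.2008 mm.
Since δ_free = 0.201 mm is less than the 0.37 mm gap, the strut never touches the wall. No axial force develops.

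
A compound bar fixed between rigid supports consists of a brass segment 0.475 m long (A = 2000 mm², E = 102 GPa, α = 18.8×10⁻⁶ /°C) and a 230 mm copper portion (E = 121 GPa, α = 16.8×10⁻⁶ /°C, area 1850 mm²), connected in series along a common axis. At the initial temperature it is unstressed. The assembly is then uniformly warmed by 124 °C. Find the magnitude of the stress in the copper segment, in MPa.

With the walls removed the bar would change length by δ_free = Σ αᵢΔT Lᵢ = 18.8×10⁻⁶×124×475 + 16.8×10⁻⁶×124×230 = 1.586 mm.
Since the ends are fixed, an axial force P builds up, equal in every segment, with P · Σ Lᵢ/(AᵢEᵢ) = δ_free.
The series flexibility is Σ Lᵢ/(AᵢEᵢ) = 475/(2000×102×10³) + 230/(1850×121×10³) = 3.356×10⁻⁶ mm/N.
So P = 1.586 / 3.356×10⁻⁶ = 472.7 kN, compressive.
σ_{copper} = P / A = 472700 / 1850 = 255.5 MPa.

σ ≈ 256 MPa (compressive)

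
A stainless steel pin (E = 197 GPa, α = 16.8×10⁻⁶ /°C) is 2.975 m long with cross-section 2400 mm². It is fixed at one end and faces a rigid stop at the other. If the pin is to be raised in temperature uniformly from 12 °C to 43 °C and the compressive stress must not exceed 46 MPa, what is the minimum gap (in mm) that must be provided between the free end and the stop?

g ≈ 0.855 mm

Free expansion if unrestrained: δ_free = αΔT L = 16.8×10⁻⁶ × 31 × 2975 = 1.549 mm.
At the allowable stress the elastic shortening the wall may impose is σL/E = 46 × 2975 / (197×10³) = 0.6947 mm.
The gap must absorb the remainder: g_min = 1.549 − 0.6947 = 0.8547 mm.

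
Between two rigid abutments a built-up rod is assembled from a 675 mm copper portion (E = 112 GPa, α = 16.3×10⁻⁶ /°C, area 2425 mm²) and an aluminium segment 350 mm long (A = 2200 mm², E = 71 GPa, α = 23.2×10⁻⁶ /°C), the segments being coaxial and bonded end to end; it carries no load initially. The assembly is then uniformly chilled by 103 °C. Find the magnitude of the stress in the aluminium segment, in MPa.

Free thermal contraction of the whole bar: Σ αᵢΔT Lᵢ = 16.3×10⁻⁶×103×675 + 23.2×10⁻⁶×103×350 = 1.97 mm.
The rigid supports impose zero overall length change; the single axial force P common to all segments must satisfy P Σ Lᵢ/(AᵢEᵢ) = δ_free.
The series flexibility is Σ Lᵢ/(AᵢEᵢ) = 675/(2425×112×10³) + 350/(2200×71×10³) = 4.726×10⁻⁶ mm/N.
Hence P = δ_free / Σ(L/AE) = 1.97/4.726×10⁻⁶ = 416.8 kN (tensile).
σ_{aluminium} = P / A = 416800 / 2200 = 189.4 MPa.

σ ≈ 189 MPa (tensile)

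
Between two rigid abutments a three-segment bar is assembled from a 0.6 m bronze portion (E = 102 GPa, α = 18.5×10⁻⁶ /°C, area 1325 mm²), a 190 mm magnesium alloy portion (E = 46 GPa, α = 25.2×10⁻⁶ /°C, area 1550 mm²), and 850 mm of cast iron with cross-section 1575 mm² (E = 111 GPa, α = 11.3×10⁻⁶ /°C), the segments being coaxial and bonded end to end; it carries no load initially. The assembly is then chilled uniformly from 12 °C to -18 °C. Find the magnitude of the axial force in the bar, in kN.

With the walls removed the bar would change length by δ_free = Σ αᵢΔT Lᵢ = 18.5×10⁻⁶×30×600 + 25.2×10⁻⁶×30×190 + 11.3×10⁻⁶×30×850 = 0.7648 mm.
The rigid supports impose zero overall length change; the single axial force P common to all segments must satisfy P Σ Lᵢ/(AᵢEᵢ) = δ_free.
The series flexibility is Σ Lᵢ/(AᵢEᵢ) = 600/(1325×102×10³) + 190/(1550×46×10³) + 850/(1575×111×10³) = 1.197×10⁻⁵ mm/N.
Hence P = δ_free / Σ(L/AE) = 0.7648/1.197×10⁻⁵ = 63.91 kN (tensile).

P ≈ 63.9 kN (tensile)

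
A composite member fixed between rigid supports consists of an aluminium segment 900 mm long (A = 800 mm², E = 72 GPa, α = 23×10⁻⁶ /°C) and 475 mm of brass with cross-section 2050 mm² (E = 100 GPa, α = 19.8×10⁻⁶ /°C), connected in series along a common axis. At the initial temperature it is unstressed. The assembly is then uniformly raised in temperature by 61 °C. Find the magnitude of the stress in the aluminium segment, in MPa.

Free thermal expansion of the whole bar: Σ αᵢΔT Lᵢ = 23×10⁻⁶×61×900 + 19.8×10⁻⁶×61×475 = 1.836 mm.
The rigid supports impose zero overall length change; the single axial force P common to all segments must satisfy P Σ Lᵢ/(AᵢEᵢ) = δ_free.
The series flexibility is Σ Lᵢ/(AᵢEᵢ) = 900/(800×72×10³) + 475/(2050×100×10³) = 1.794×10⁻⁵ mm/N.
P = 1.836 / 1.794×10⁻⁵ = 102400 N = 102.4 kN, compressive.
σ_{aluminium} = P / A = 102400 / 800 = 127.9 MPa.

σ ≈ 128 MPa (compressive)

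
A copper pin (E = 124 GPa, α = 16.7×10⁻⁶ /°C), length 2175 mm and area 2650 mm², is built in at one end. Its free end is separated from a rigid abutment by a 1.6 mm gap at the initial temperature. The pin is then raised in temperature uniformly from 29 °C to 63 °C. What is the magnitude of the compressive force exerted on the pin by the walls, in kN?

Unrestrained expansion: δ_free = αΔT L = 16.7×10⁻⁶ × 34 × 2175 = 1.235 mm.
This is smaller than the 1.6 mm clearance, so the pin expands freely without reaching the stop — the stress is zero.

P ≈ 0 kN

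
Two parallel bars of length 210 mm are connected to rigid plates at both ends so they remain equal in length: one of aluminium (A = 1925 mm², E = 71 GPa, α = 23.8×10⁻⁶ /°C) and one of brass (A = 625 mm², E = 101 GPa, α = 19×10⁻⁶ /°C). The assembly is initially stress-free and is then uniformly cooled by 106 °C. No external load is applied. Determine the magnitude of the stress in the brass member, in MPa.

The aluminium has the larger α, so on cooling it would change length more than the brass if both were free. The rigid plates force a common final length, so the aluminium is put into tension and the brass into compression, with equal and opposite forces P (no external load).
Equating the net (thermal + elastic) strains gives |α₁ − α₂|·ΔT = P·[1/(A₁E₁) + 1/(A₂E₂)].
|α₁ − α₂|·ΔT = 4.8×10⁻⁶ × 106 = 0.0005088.
1/(A₁E₁) + 1/(A₂E₂) = 1/(1925×71×10³) + 1/(625×101×10³) = 2.316×10⁻⁸ N⁻¹.
P = 0.0005088 / 2.316×10⁻⁸ = 21970 N = 21.97 kN.
σ_{brass} = P/A₂ = 21970/625 = 35.15 MPa, compressive.

σ ≈ 35.2 MPa (compressive)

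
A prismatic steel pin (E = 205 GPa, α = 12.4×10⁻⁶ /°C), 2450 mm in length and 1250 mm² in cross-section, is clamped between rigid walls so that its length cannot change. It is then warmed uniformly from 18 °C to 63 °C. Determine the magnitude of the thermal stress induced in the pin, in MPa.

σ ≈ 114 MPa (compressive)

The supports are rigid, so the total axial strain is zero. The restrained thermal strain is ε = αΔT = 12.4×10⁻⁶ × 45 = 558×10⁻⁶.
Hence σ = E·αΔT = 205×10³ × 558×10⁻⁶ = 114.4 MPa, compressive.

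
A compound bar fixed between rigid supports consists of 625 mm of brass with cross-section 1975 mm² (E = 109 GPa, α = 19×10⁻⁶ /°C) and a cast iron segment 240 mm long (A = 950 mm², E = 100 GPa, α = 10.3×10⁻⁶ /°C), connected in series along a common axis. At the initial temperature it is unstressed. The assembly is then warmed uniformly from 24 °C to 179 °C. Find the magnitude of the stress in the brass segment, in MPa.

σ ≈ 207 MPa (compressive)

If the supports were absent, the total length change would be Σ αᵢΔT Lᵢ = 19×10⁻⁶×155×625 + 10.3×10⁻⁶×155×240 = 2.224 mm.
The rigid supports impose zero overall length change; the single axial force P common to all segments must satisfy P Σ Lᵢ/(AᵢEᵢ) = δ_free.
The series flexibility is Σ Lᵢ/(AᵢEᵢ) = 625/(1975×109×10³) + 240/(950×100×10³) = 5.43×10⁻⁶ mm/N.
Hence P = δ_free / Σ(L/AE) = 2.224/5.43×10⁻⁶ = 409.6 kN (compressive).
σ_{brass} = P / A = 409600 / 1975 = 207.4 MPa.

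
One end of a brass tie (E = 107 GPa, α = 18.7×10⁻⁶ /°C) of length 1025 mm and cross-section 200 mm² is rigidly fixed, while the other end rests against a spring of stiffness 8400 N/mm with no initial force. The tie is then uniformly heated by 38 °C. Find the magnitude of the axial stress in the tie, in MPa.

σ ≈ 21.8 MPa (compressive)

Free thermal expansion: δ_free = αΔT L = 18.7×10⁻⁶ × 38 × 1025 = 0.7284 mm.
Let P be the compressive force at the spring. The tie shortens elastically by PL/(AE) and the spring compresses by P/k; together these equal δ_free.
P [ L/(AE) + 1/k ] = δ_free → P [ 1025/(200×107×10³) + 1/(8400) ] = 0.7284.
P = 0.7284 / 0.0001669 = 4363 N.
σ = P/A = 4363/200 = 21.81 MPa.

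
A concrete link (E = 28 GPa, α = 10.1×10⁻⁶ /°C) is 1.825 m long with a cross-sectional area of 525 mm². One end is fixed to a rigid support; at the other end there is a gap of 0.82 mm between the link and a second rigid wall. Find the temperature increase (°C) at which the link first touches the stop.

The gap closes when αΔT L = 0.82 mm, since the link is still unstressed at that instant.
ΔT = 0.82 / (10.1×10⁻⁶ × 1825) = 44.49 °C.

ΔT ≈ 44.5 °C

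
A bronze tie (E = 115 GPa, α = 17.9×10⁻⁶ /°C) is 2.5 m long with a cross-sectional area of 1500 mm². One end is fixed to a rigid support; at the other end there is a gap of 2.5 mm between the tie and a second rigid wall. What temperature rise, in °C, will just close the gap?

Contact occurs when the free expansion equals the gap: αΔT L = 2.5 mm.
ΔT = 2.5 / (17.9×10⁻⁶ × 2500) = 55.87 °C.

ΔT ≈ 55.9 °C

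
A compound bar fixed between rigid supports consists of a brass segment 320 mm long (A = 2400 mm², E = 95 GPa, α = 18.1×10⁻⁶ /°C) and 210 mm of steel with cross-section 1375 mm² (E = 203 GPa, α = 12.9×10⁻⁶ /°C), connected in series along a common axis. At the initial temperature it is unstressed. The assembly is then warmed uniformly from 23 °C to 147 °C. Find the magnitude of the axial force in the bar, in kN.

With the walls removed the bar would change length by δ_free = Σ αᵢΔT Lᵢ = 18.1×10⁻⁶×124×320 + 12.9×10⁻⁶×124×210 = 1.054 mm.
The rigid supports impose zero overall length change; the single axial force P common to all segments must satisfy P Σ Lᵢ/(AᵢEᵢ) = δ_free.
The series flexibility is Σ Lᵢ/(AᵢEᵢ) = 320/(2400×95×10³) + 210/(1375×203×10³) = 2.156×10⁻⁶ mm/N.
So P = 1.054 / 2.156×10⁻⁶ = 489 kN, compressive.

P ≈ 489 kN (compressive)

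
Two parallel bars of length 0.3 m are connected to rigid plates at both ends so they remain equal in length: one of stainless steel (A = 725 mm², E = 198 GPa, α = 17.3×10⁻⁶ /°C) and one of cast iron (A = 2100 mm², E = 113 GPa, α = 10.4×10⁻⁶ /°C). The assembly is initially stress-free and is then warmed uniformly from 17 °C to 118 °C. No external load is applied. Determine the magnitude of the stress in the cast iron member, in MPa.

σ ≈ 29.7 MPa (tensile)

Both members must finish at the same length. With the larger α, the stainless steel tends to over-expand; the plates restrain it, putting the stainless steel in compression and the cast iron in tension. With no external load the two internal forces are equal and opposite, magnitude P.
Compatibility of the two members (thermal + elastic change equal): (α₁ − α₂)ΔT = P·[1/(A₁E₁) + 1/(A₂E₂)].
|α₁ − α₂|·ΔT = 6.9×10⁻⁶ × 101 = 0.0006969.
1/(A₁E₁) + 1/(A₂E₂) = 1/(725×198×10³) + 1/(2100×113×10³) = 1.118×10⁻⁸ N⁻¹.
So P = 0.0006969 / 1.118×10⁻⁸ = 62.33 kN.
σ_{cast iron} = P/A₂ = 62330/2100 = 29.68 MPa, tensile.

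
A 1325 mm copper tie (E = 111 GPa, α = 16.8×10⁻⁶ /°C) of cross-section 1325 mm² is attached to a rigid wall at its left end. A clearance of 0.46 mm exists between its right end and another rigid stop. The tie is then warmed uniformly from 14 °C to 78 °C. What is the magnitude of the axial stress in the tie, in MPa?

σ ≈ 80.8 MPa (compressive)

Unrestrained expansion: δ_free = αΔT L = 16.8×10⁻⁶ × 64 × 1325 = 1.425 mm.
The gap closes (δ_free > 0.46 mm) and the wall then resists a further 1.425 − 0.46 = 0.9646 mm of expansion.
Compatibility: PL/(AE) = 0.9646 mm, so σ = P/A = E × (0.9646/1325) = 80.81 MPa.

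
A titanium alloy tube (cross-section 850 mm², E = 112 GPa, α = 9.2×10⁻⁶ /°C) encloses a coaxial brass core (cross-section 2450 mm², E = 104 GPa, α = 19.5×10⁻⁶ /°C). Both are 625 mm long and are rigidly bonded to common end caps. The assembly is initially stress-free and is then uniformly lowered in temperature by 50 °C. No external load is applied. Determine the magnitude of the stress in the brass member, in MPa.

Both members must finish at the same length. With the larger α, the brass tends to over-contract; the plates restrain it, putting the brass in tension and the titanium alloy in compression. With no external load the two internal forces are equal and opposite, magnitude P.
Compatibility of the two members (thermal + elastic change equal): (α₁ − α₂)ΔT = P·[1/(A₁E₁) + 1/(A₂E₂)].
|α₁ − α₂|·ΔT = 10.3×10⁻⁶ × 50 = 0.000515.
1/(A₁E₁) + 1/(A₂E₂) = 1/(850×112×10³) + 1/(2450×104×10³) = 1.443×10⁻⁸ N⁻¹.
P = 0.000515 / 1.443×10⁻⁸ = 35690 N = 35.69 kN.
σ_{brass} = P/A₂ = 35690/2450 = 14.57 MPa, tensile.

σ ≈ 14.6 MPa (tensile)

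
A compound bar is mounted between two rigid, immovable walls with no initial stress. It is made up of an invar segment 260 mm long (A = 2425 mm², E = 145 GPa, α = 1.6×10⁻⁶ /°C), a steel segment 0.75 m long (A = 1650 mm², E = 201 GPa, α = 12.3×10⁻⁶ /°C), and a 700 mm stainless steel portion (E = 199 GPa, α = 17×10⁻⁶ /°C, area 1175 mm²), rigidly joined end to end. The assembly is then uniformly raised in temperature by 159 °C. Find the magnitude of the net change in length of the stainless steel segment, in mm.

|ΔL| ≈ 0.182 mm

If the supports were absent, the total length change would be Σ αᵢΔT Lᵢ = 1.6×10⁻⁶×159×260 + 12.3×10⁻⁶×159×750 + 17×10⁻⁶×159×700 = 3.425 mm.
The walls prevent any net length change, so an axial force P (same in every segment) develops. Compatibility: P · Σ Lᵢ/(AᵢEᵢ) = δ_free.
The series flexibility is Σ Lᵢ/(AᵢEᵢ) = 260/(2425×145×10³) + 750/(1650×201×10³) + 700/(1175×199×10³) = 5.995×10⁻⁶ mm/N.
P = 3.425 / 5.995×10⁻⁶ = 571400 N = 571.4 kN, compressive.
For the stainless steel segment, free thermal change = 17×10⁻⁶×159×700 = 1.892 mm and elastic change from P = 571400×700/(1175×199×10³) = 1.71 mm; these oppose, so the net change is 0.182 mm (segment lengthens).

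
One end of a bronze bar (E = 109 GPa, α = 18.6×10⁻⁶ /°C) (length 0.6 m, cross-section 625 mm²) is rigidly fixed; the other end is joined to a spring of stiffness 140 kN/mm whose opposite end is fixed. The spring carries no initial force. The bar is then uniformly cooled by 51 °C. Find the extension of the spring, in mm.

Free thermal contraction: δ_free = αΔT L = 18.6×10⁻⁶ × 51 × 600 = 0.5692 mm.
Let P be the tensile force in the spring. The bar extends elastically by PL/(AE) and the spring stretches by P/k; together these equal δ_free.
P [ L/(AE) + 1/k ] = δ_free → P [ 600/(625×109×10³) + 1/(140×10³) ] = 0.5692.
P = 0.5692 / 1.595×10⁻⁵ = 35680 N.
Spring extension = P/k = 35680/(140×10³) = 0.2549 mm.

δ ≈ 0.255 mm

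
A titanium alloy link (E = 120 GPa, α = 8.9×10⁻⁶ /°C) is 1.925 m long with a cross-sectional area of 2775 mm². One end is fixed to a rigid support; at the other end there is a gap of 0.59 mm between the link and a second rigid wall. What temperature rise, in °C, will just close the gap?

ΔT ≈ 34.4 °C

Contact occurs when the free expansion equals the gap: αΔT L = 0.59 mm.
So ΔT = g/(αL) = 0.59/(8.9×10⁻⁶ × 1925) = 34.44 °C.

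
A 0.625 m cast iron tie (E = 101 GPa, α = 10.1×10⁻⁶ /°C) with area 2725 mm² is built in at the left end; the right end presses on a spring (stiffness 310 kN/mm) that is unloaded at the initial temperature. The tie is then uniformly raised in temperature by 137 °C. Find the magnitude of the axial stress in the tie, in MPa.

If the spring were absent the tie would lengthen by αΔT L = 10.1×10⁻⁶ × 137 × 625 = 0.8648 mm.
With a force P in the spring, the elastic change of the tie is PL/(AE) and that of the spring is P/k; compatibility requires their sum to equal δ_free.
So P = δ_free / [L/(AE) + 1/k] = 0.8648 / [ 625/(2725×101×10³) + 1/(310×10³) ].
P = 0.8648 / 5.497×10⁻⁶ = 157300 N.
σ = P/A = 157300/2725 = 57.74 MPa.

σ ≈ 57.7 MPa (compressive)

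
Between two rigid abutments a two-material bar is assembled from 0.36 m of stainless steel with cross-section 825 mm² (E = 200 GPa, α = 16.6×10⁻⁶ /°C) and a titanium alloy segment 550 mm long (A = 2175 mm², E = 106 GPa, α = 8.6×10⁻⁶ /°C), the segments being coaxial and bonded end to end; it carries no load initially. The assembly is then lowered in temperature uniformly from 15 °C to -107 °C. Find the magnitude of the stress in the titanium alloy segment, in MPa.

With the walls removed the bar would change length by δ_free = Σ αᵢΔT Lᵢ = 16.6×10⁻⁶×122×360 + 8.6×10⁻⁶×122×550 = 1.306 mm.
The rigid supports impose zero overall length change; the single axial force P common to all segments must satisfy P Σ Lᵢ/(AᵢEᵢ) = δ_free.
Σ Lᵢ/(AᵢEᵢ) = 360/(825×200×10³) + 550/(2175×106×10³) = 4.567×10⁻⁶ mm/N.
So P = 1.306 / 4.567×10⁻⁶ = 286 kN, tensile.
σ_{titanium alloy} = P / A = 286000 / 2175 = 131.5 MPa.

σ ≈ 131 MPa (tensile)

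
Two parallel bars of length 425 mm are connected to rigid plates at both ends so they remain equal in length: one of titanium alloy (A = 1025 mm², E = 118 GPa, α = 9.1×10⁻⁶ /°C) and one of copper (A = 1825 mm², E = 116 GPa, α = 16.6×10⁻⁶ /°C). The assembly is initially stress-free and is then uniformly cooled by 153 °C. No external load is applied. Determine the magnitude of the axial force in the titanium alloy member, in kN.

P ≈ 88.3 kN (compressive in the titanium alloy)

Both members must finish at the same length. With the larger α, the copper tends to over-contract; the plates restrain it, putting the copper in tension and the titanium alloy in compression. With no external load the two internal forces are equal and opposite, magnitude P.
Equating the net (thermal + elastic) strains gives |α₁ − α₂|·ΔT = P·[1/(A₁E₁) + 1/(A₂E₂)].
|α₁ − α₂|·ΔT = 7.5×10⁻⁶ × 153 = 0.001148.
1/(A₁E₁) + 1/(A₂E₂) = 1/(1025×118×10³) + 1/(1825×116×10³) = 1.299×10⁻⁸ N⁻¹.
P = 0.001148 / 1.299×10⁻⁸ = 88330 N = 88.33 kN.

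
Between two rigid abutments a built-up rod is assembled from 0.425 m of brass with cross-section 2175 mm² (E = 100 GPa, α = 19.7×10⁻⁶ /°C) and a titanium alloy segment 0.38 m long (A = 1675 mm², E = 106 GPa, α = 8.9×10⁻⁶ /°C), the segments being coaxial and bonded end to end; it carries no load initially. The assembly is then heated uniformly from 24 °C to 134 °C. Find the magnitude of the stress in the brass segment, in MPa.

σ ≈ 145 MPa (compressive)

With the walls removed the bar would change length by δ_free = Σ αᵢΔT Lᵢ = 19.7×10⁻⁶×110×425 + 8.9×10⁻⁶×110×380 = 1.293 mm.
The walls prevent any net length change, so an axial force P (same in every segment) develops. Compatibility: P · Σ Lᵢ/(AᵢEᵢ) = δ_free.
The series flexibility is Σ Lᵢ/(AᵢEᵢ) = 425/(2175×100×10³) + 380/(1675×106×10³) = 4.094×10⁻⁶ mm/N.
Hence P = δ_free / Σ(L/AE) = 1.293/4.094×10⁻⁶ = 315.8 kN (compressive).
σ_{brass} = P / A = 315800 / 2175 = 145.2 MPa.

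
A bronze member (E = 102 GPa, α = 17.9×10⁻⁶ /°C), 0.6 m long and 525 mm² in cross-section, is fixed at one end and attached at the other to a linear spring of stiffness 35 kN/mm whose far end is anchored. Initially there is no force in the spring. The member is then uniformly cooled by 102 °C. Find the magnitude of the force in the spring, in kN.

P ≈ 27.5 kN

If the spring were absent the member would shorten by αΔT L = 17.9×10⁻⁶ × 102 × 600 = 1.095 mm.
With a force P in the spring, the elastic change of the member is PL/(AE) and that of the spring is P/k; compatibility requires their sum to equal δ_free.
P [ L/(AE) + 1/k ] = δ_free → P [ 600/(525×102×10³) + 1/(35×10³) ] = 1.095.
P = 1.095 / 3.978×10⁻⁵ = 27540 N.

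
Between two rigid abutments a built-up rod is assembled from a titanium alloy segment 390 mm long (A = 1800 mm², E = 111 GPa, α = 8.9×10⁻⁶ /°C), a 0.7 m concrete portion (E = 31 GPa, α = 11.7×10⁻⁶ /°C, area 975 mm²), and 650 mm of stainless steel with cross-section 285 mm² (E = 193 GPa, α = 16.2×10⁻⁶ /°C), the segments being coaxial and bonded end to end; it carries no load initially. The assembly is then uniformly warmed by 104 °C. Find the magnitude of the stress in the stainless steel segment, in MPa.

σ ≈ 219 MPa (compressive)

Free thermal expansion of the whole bar: Σ αᵢΔT Lᵢ = 8.9×10⁻⁶×104×390 + 11.7×10⁻⁶×104×700 + 16.2×10⁻⁶×104×650 = 2.308 mm.
The rigid supports impose zero overall length change; the single axial force P common to all segments must satisfy P Σ Lᵢ/(AᵢEᵢ) = δ_free.
The series flexibility is Σ Lᵢ/(AᵢEᵢ) = 390/(1800×111×10³) + 700/(975×31×10³) + 650/(285×193×10³) = 3.693×10⁻⁵ mm/N.
So P = 2.308 / 3.693×10⁻⁵ = 62.5 kN, compressive.
σ_{stainless steel} = P / A = 62500 / 285 = 219.3 MPa.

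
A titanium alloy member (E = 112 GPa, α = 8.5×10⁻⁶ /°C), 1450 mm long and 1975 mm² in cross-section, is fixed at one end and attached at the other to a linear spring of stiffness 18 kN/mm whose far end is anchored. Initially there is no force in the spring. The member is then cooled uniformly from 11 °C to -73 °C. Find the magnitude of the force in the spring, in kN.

Free thermal contraction: δ_free = αΔT L = 8.5×10⁻⁶ × 84 × 1450 = 1.035 mm.
Let P be the tensile force in the spring. The member extends elastically by PL/(AE) and the spring stretches by P/k; together these equal δ_free.
P [ L/(AE) + 1/k ] = δ_free → P [ 1450/(1975×112×10³) + 1/(18×10³) ] = 1.035.
P = 1.035 / 6.211×10⁻⁵ = 16670 N.

P ≈ 16.7 kN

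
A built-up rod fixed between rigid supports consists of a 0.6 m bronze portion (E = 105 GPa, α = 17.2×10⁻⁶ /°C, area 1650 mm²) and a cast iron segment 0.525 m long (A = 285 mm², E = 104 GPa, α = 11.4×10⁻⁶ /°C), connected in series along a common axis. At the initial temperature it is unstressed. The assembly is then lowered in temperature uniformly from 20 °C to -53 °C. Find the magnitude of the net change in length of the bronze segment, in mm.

If the supports were absent, the total length change would be Σ αᵢΔT Lᵢ = 17.2×10⁻⁶×73×600 + 11.4×10⁻⁶×73×525 = 1.19 mm.
The walls prevent any net length change, so an axial force P (same in every segment) develops. Compatibility: P · Σ Lᵢ/(AᵢEᵢ) = δ_free.
The series flexibility is Σ Lᵢ/(AᵢEᵢ) = 600/(1650×105×10³) + 525/(285×104×10³) = 2.118×10⁻⁵ mm/N.
P = 1.19 / 2.118×10⁻⁵ = 56210 N = 56.21 kN, tensile.
For the bronze segment, free thermal change = 17.2×10⁻⁶×73×600 = 0.7534 mm and elastic change from P = 56210×600/(1650×105×10³) = 0.1947 mm; these oppose, so the net change is 0.559 mm (segment shortens).

|ΔL| ≈ 0.559 mm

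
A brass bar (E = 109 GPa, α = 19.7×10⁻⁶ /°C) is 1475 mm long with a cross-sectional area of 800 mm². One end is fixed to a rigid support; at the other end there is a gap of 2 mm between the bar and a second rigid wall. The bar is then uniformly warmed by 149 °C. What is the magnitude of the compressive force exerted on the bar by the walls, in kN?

Free thermal elongation = αΔT L = 19.7×10⁻⁶ × 149 × 1475 = 4.33 mm.
After closing the 2 mm clearance, 4.33 − 2 = 2.33 mm of expansion remains to be suppressed by the wall.
So σ = E(δ_free − g)/L = 109×10³ × 2.33/1475 = 172.2 MPa.
P = σA = 172.2 × 800 = 137.7 kN.

P ≈ 138 kN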